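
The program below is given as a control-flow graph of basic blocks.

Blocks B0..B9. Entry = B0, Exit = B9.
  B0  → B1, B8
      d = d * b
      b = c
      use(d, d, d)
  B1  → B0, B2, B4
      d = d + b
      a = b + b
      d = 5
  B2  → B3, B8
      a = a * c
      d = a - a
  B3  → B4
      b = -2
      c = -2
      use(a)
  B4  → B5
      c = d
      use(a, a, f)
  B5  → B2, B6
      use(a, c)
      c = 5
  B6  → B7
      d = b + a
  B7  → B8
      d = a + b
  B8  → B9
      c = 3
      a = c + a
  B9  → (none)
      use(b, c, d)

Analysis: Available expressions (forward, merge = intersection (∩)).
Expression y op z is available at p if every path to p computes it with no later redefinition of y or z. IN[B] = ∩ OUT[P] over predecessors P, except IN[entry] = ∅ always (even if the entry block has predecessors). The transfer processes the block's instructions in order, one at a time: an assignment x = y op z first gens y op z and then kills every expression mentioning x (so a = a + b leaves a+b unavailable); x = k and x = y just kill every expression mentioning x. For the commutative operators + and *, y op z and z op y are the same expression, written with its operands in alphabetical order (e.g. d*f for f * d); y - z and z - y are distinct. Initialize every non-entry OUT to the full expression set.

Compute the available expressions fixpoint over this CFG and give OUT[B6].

Per-block solution:
  B0: | IN={} | OUT={}
  B1: | IN={} | OUT={b+b}
  B2: | IN={} | OUT={a-a}
  B3: | IN={a-a} | OUT={a-a}
  B4: | IN={} | OUT={}
  B5: | IN={} | OUT={}
  B6: | IN={} | OUT={a+b}
  B7: | IN={a+b} | OUT={a+b}
  B8: | IN={} | OUT={}
  B9: | IN={} | OUT={}

Merge at B6: IN[B6] = OUT[B5] = {}
Applying B6's transfer function to that IN value gives OUT[B6] (row B6 above).

Answer: {a+b}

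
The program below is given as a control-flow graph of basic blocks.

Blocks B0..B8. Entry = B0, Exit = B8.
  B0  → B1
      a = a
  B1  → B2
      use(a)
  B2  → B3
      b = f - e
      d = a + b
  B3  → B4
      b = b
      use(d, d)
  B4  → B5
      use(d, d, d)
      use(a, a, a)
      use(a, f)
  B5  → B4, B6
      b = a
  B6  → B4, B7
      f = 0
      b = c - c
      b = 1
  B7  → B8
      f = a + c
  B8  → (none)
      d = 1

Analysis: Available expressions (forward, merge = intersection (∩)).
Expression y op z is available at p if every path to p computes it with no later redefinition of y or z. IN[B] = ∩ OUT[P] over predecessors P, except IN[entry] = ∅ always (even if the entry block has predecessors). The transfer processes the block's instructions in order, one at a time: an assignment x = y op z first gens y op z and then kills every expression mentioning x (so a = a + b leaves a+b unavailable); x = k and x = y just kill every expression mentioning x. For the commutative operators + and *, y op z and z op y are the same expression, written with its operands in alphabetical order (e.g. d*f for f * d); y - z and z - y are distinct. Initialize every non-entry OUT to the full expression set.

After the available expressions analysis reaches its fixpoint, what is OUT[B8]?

Converged values:
  B0: | IN={} | OUT={}
  B1: | IN={} | OUT={}
  B2: | IN={} | OUT={a+b, f-e}
  B3: | IN={a+b, f-e} | OUT={f-e}
  B4: | IN={} | OUT={}
  B5: | IN={} | OUT={}
  B6: | IN={} | OUT={c-c}
  B7: | IN={c-c} | OUT={a+c, c-c}
  B8: | IN={a+c, c-c} | OUT={a+c, c-c}

Merge at B8: IN[B8] = OUT[B7] = {a+c, c-c}
Applying B8's transfer function to that IN value gives OUT[B8] (row B8 above).

Answer: {a+c, c-c}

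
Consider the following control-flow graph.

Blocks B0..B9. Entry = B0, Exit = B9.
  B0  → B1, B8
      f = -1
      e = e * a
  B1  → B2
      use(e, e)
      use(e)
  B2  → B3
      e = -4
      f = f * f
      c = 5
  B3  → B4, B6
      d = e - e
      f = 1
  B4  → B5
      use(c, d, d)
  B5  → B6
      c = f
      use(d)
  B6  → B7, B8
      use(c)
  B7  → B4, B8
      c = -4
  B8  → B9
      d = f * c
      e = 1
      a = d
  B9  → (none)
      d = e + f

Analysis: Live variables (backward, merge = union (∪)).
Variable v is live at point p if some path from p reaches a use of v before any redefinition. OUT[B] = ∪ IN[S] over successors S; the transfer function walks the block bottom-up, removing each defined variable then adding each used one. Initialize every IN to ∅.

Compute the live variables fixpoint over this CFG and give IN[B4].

Fixpoint table:
  B0:  IN={a, c, e}  OUT={c, e, f}
  B1:  IN={e, f}  OUT={f}
  B2:  IN={f}  OUT={c, e}
  B3:  IN={c, e}  OUT={c, d, f}
  B4:  IN={c, d, f}  OUT={d, f}
  B5:  IN={d, f}  OUT={c, d, f}
  B6:  IN={c, d, f}  OUT={c, d, f}
  B7:  IN={d, f}  OUT={c, d, f}
  B8:  IN={c, f}  OUT={e, f}
  B9:  IN={e, f}  OUT={}

Merge at B4: OUT[B4] = IN[B5] = {d, f}
Applying B4's transfer function to that OUT value gives IN[B4] (row B4 above).

Answer: {c, d, f}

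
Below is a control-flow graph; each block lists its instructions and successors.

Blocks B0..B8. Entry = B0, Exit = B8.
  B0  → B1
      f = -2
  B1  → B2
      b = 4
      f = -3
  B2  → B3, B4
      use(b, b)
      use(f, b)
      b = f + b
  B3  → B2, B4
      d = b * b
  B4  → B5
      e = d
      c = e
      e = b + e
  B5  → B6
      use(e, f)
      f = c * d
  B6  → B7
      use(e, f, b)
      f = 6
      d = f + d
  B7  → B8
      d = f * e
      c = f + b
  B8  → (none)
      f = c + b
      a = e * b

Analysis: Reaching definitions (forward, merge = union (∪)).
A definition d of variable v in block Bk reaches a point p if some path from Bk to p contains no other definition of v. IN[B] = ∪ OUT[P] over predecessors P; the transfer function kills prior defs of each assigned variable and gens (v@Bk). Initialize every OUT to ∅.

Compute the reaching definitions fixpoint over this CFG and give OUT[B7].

Answer: {b@B2, c@B7, d@B7, e@B4, f@B6}

Trace:
Per-block solution:
  B0:  IN={}  OUT={f@B0}
  B1:  IN={f@B0}  OUT={b@B1, f@B1}
  B2:  IN={b@B1, b@B2, d@B3, f@B1}  OUT={b@B2, d@B3, f@B1}
  B3:  IN={b@B2, d@B3, f@B1}  OUT={b@B2, d@B3, f@B1}
  B4:  IN={b@B2, d@B3, f@B1}  OUT={b@B2, c@B4, d@B3, e@B4, f@B1}
  B5:  IN={b@B2, c@B4, d@B3, e@B4, f@B1}  OUT={b@B2, c@B4, d@B3, e@B4, f@B5}
  B6:  IN={b@B2, c@B4, d@B3, e@B4, f@B5}  OUT={b@B2, c@B4, d@B6, e@B4, f@B6}
  B7:  IN={b@B2, c@B4, d@B6, e@B4, f@B6}  OUT={b@B2, c@B7, d@B7, e@B4, f@B6}
  B8:  IN={b@B2, c@B7, d@B7, e@B4, f@B6}  OUT={a@B8, b@B2, c@B7, d@B7, e@B4, f@B8}

Merge at B7: IN[B7] = OUT[B6] = {b@B2, c@B4, d@B6, e@B4, f@B6}
Applying B7's transfer function to that IN value gives OUT[B7] (row B7 above).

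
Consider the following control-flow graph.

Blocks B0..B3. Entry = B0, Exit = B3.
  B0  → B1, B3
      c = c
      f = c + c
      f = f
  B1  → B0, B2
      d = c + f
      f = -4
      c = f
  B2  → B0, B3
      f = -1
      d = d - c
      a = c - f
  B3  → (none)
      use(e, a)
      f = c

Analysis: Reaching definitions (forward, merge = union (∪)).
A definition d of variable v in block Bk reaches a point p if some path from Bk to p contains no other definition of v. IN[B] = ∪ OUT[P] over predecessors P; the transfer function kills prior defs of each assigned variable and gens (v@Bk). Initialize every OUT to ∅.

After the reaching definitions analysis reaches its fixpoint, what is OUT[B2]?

Answer: {a@B2, c@B1, d@B2, f@B2}

Derivation:
Converged values:
  B0: | IN={a@B2, c@B1, d@B1, d@B2, f@B1, f@B2} | OUT={a@B2, c@B0, d@B1, d@B2, f@B0}
  B1: | IN={a@B2, c@B0, d@B1, d@B2, f@B0} | OUT={a@B2, c@B1, d@B1, f@B1}
  B2: | IN={a@B2, c@B1, d@B1, f@B1} | OUT={a@B2, c@B1, d@B2, f@B2}
  B3: | IN={a@B2, c@B0, c@B1, d@B1, d@B2, f@B0, f@B2} | OUT={a@B2, c@B0, c@B1, d@B1, d@B2, f@B3}

Merge at B2: IN[B2] = OUT[B1] = {a@B2, c@B1, d@B1, f@B1}
Applying B2's transfer function to that IN value gives OUT[B2] (row B2 above).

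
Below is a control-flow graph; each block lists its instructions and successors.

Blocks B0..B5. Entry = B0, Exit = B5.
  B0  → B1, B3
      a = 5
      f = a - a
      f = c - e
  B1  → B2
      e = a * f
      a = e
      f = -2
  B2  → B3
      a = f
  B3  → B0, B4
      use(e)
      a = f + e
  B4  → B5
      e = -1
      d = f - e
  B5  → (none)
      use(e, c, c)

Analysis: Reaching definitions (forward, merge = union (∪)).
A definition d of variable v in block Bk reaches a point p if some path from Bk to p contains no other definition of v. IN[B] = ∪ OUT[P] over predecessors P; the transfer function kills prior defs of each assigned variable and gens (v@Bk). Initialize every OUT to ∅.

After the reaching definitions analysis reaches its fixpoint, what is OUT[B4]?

Fixpoint table:
  B0: | IN={a@B3, e@B1, f@B0, f@B1} | OUT={a@B0, e@B1, f@B0}
  B1: | IN={a@B0, e@B1, f@B0} | OUT={a@B1, e@B1, f@B1}
  B2: | IN={a@B1, e@B1, f@B1} | OUT={a@B2, e@B1, f@B1}
  B3: | IN={a@B0, a@B2, e@B1, f@B0, f@B1} | OUT={a@B3, e@B1, f@B0, f@B1}
  B4: | IN={a@B3, e@B1, f@B0, f@B1} | OUT={a@B3, d@B4, e@B4, f@B0, f@B1}
  B5: | IN={a@B3, d@B4, e@B4, f@B0, f@B1} | OUT={a@B3, d@B4, e@B4, f@B0, f@B1}

Merge at B4: IN[B4] = OUT[B3] = {a@B3, e@B1, f@B0, f@B1}
Applying B4's transfer function to that IN value gives OUT[B4] (row B4 above).

Answer: {a@B3, d@B4, e@B4, f@B0, f@B1}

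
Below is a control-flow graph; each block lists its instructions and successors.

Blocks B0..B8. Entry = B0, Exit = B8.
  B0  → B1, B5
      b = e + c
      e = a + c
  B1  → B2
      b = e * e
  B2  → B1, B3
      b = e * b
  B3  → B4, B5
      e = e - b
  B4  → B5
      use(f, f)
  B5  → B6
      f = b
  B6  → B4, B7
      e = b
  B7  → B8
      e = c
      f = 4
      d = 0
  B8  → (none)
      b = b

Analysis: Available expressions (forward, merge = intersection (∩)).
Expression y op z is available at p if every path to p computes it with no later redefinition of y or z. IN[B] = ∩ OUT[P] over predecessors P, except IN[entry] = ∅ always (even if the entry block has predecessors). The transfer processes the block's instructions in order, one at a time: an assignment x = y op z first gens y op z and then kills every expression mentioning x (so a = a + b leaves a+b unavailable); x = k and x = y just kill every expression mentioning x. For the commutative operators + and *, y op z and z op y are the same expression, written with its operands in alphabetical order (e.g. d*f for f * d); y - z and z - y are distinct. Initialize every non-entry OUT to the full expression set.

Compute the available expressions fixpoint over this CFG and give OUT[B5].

Answer: {a+c}

Trace:
Fixpoint table:
  B0:   IN={}   OUT={a+c}
  B1:   IN={a+c}   OUT={a+c, e*e}
  B2:   IN={a+c, e*e}   OUT={a+c, e*e}
  B3:   IN={a+c, e*e}   OUT={a+c}
  B4:   IN={a+c}   OUT={a+c}
  B5:   IN={a+c}   OUT={a+c}
  B6:   IN={a+c}   OUT={a+c}
  B7:   IN={a+c}   OUT={a+c}
  B8:   IN={a+c}   OUT={a+c}

Merge at B5: IN[B5] = OUT[B0] ∩ OUT[B3] ∩ OUT[B4] = {a+c}
Applying B5's transfer function to that IN value gives OUT[B5] (row B5 above).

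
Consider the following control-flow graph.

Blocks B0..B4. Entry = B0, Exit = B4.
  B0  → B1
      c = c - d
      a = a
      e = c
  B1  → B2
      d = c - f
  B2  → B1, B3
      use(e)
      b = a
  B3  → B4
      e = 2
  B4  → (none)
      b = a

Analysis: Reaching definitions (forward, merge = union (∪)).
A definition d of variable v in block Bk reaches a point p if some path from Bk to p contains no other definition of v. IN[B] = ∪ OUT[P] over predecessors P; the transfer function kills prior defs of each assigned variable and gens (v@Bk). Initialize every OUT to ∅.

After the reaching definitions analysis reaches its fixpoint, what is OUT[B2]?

Answer: {a@B0, b@B2, c@B0, d@B1, e@B0}

Derivation:
Fixpoint table:
  B0:   IN={}   OUT={a@B0, c@B0, e@B0}
  B1:   IN={a@B0, b@B2, c@B0, d@B1, e@B0}   OUT={a@B0, b@B2, c@B0, d@B1, e@B0}
  B2:   IN={a@B0, b@B2, c@B0, d@B1, e@B0}   OUT={a@B0, b@B2, c@B0, d@B1, e@B0}
  B3:   IN={a@B0, b@B2, c@B0, d@B1, e@B0}   OUT={a@B0, b@B2, c@B0, d@B1, e@B3}
  B4:   IN={a@B0, b@B2, c@B0, d@B1, e@B3}   OUT={a@B0, b@B4, c@B0, d@B1, e@B3}

Merge at B2: IN[B2] = OUT[B1] = {a@B0, b@B2, c@B0, d@B1, e@B0}
Applying B2's transfer function to that IN value gives OUT[B2] (row B2 above).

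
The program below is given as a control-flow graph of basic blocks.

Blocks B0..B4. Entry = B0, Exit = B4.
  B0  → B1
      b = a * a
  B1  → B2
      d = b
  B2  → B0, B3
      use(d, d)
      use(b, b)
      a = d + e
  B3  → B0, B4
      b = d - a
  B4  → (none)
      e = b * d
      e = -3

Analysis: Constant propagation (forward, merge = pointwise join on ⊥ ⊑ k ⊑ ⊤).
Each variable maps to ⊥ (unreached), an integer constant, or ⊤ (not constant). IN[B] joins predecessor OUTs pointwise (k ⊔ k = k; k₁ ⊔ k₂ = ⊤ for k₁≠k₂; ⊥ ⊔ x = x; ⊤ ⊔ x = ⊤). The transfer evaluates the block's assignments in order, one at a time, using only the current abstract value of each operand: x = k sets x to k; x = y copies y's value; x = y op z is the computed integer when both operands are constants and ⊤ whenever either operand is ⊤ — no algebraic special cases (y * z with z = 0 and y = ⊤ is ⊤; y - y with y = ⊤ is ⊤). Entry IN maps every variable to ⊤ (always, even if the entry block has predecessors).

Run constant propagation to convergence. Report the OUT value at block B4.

Answer: {a: ⊤, b: ⊤, c: ⊤, d: ⊤, e: -3, f: ⊤}

Working:
Converged values:
  B0:  IN=(all ⊤)  OUT=(all ⊤)
  B1:  IN=(all ⊤)  OUT=(all ⊤)
  B2:  IN=(all ⊤)  OUT=(all ⊤)
  B3:  IN=(all ⊤)  OUT=(all ⊤)
  B4:  IN=(all ⊤)  OUT={e:-3; rest ⊤}

Merge at B4: IN[B4] = OUT[B3] = {a: ⊤, b: ⊤, c: ⊤, d: ⊤, e: ⊤, f: ⊤}
Applying B4's transfer function to that IN value gives OUT[B4] (row B4 above).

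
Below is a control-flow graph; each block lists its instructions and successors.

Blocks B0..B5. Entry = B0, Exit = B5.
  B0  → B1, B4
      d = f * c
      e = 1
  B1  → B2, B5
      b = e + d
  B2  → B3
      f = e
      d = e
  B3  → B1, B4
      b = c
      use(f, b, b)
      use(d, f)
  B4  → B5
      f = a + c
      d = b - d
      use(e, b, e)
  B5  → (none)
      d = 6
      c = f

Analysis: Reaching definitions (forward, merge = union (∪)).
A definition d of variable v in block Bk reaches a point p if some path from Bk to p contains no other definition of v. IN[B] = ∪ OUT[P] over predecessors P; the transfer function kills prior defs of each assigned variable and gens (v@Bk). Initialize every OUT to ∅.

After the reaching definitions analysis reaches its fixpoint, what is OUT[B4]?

Answer: {b@B3, d@B4, e@B0, f@B4}

Derivation:
Fixpoint table:
  B0:   IN={}   OUT={d@B0, e@B0}
  B1:   IN={b@B3, d@B0, d@B2, e@B0, f@B2}   OUT={b@B1, d@B0, d@B2, e@B0, f@B2}
  B2:   IN={b@B1, d@B0, d@B2, e@B0, f@B2}   OUT={b@B1, d@B2, e@B0, f@B2}
  B3:   IN={b@B1, d@B2, e@B0, f@B2}   OUT={b@B3, d@B2, e@B0, f@B2}
  B4:   IN={b@B3, d@B0, d@B2, e@B0, f@B2}   OUT={b@B3, d@B4, e@B0, f@B4}
  B5:   IN={b@B1, b@B3, d@B0, d@B2, d@B4, e@B0, f@B2, f@B4}   OUT={b@B1, b@B3, c@B5, d@B5, e@B0, f@B2, f@B4}

Merge at B4: IN[B4] = OUT[B0] ⊔ OUT[B3] = {b@B3, d@B0, d@B2, e@B0, f@B2}
Applying B4's transfer function to that IN value gives OUT[B4] (row B4 above).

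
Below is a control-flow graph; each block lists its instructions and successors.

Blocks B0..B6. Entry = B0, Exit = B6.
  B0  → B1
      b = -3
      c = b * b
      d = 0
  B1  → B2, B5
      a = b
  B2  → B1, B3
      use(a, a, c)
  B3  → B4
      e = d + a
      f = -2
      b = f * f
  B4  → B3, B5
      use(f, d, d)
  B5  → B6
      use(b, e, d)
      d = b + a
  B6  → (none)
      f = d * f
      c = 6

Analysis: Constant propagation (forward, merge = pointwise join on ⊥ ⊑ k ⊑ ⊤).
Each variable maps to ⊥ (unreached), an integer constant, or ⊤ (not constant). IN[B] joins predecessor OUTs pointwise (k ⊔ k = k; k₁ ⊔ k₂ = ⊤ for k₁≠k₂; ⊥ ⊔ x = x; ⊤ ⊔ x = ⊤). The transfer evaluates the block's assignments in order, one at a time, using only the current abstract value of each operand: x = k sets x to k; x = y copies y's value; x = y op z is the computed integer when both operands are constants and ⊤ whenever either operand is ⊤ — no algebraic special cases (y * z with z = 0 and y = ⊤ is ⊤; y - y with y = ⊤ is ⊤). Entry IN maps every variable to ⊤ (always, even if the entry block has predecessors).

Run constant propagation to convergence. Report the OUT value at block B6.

Answer: {a: -3, b: ⊤, c: 6, d: ⊤, e: ⊤, f: ⊤}

Derivation:
Per-block solution:
  B0: | IN=(all ⊤) | OUT={b:-3, c:9, d:0; rest ⊤}
  B1: | IN={b:-3, c:9, d:0; rest ⊤} | OUT={a:-3, b:-3, c:9, d:0; rest ⊤}
  B2: | IN={a:-3, b:-3, c:9, d:0; rest ⊤} | OUT={a:-3, b:-3, c:9, d:0; rest ⊤}
  B3: | IN={a:-3, c:9, d:0; rest ⊤} | OUT={a:-3, b:4, c:9, d:0, e:-3, f:-2; rest ⊤}
  B4: | IN={a:-3, b:4, c:9, d:0, e:-3, f:-2; rest ⊤} | OUT={a:-3, b:4, c:9, d:0, e:-3, f:-2; rest ⊤}
  B5: | IN={a:-3, c:9, d:0; rest ⊤} | OUT={a:-3, c:9; rest ⊤}
  B6: | IN={a:-3, c:9; rest ⊤} | OUT={a:-3, c:6; rest ⊤}

Merge at B6: IN[B6] = OUT[B5] = {a: -3, b: ⊤, c: 9, d: ⊤, e: ⊤, f: ⊤}
Applying B6's transfer function to that IN value gives OUT[B6] (row B6 above).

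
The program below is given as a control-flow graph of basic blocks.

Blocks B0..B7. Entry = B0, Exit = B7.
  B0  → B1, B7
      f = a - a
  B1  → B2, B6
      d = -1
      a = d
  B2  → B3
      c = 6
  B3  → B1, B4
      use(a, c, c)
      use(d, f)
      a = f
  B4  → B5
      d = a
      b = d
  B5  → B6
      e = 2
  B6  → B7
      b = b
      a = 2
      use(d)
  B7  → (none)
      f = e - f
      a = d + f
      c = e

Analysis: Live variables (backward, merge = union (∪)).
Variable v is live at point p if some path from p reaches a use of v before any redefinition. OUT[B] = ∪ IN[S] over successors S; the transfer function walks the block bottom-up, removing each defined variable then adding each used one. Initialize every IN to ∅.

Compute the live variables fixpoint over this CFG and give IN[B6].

Fixpoint table:
  B0:   IN={a, b, d, e}   OUT={b, d, e, f}
  B1:   IN={b, e, f}   OUT={a, b, d, e, f}
  B2:   IN={a, b, d, e, f}   OUT={a, b, c, d, e, f}
  B3:   IN={a, b, c, d, e, f}   OUT={a, b, e, f}
  B4:   IN={a, f}   OUT={b, d, f}
  B5:   IN={b, d, f}   OUT={b, d, e, f}
  B6:   IN={b, d, e, f}   OUT={d, e, f}
  B7:   IN={d, e, f}   OUT={}

Merge at B6: OUT[B6] = IN[B7] = {d, e, f}
Applying B6's transfer function to that OUT value gives IN[B6] (row B6 above).

Answer: {b, d, e, f}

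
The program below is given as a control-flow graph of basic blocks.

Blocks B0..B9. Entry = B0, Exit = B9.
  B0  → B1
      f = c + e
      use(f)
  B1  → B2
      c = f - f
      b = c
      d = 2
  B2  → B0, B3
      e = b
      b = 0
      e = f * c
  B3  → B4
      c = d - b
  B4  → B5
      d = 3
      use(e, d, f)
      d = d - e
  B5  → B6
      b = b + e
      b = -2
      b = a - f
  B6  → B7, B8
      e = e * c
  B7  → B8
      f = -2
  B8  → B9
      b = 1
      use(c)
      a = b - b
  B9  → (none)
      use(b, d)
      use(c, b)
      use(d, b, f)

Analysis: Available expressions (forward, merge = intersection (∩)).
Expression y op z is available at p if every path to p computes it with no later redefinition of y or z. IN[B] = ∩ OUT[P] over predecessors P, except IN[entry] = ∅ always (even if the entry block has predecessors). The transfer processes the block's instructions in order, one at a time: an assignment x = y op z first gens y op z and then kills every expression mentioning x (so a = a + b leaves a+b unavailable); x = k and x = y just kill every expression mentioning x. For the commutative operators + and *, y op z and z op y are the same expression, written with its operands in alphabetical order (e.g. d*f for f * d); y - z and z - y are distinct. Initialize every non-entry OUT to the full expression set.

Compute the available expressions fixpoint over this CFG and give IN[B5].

Fixpoint table:
  B0:   IN={}   OUT={c+e}
  B1:   IN={c+e}   OUT={f-f}
  B2:   IN={f-f}   OUT={c*f, f-f}
  B3:   IN={c*f, f-f}   OUT={d-b, f-f}
  B4:   IN={d-b, f-f}   OUT={f-f}
  B5:   IN={f-f}   OUT={a-f, f-f}
  B6:   IN={a-f, f-f}   OUT={a-f, f-f}
  B7:   IN={a-f, f-f}   OUT={}
  B8:   IN={}   OUT={b-b}
  B9:   IN={b-b}   OUT={b-b}

Merge at B5: IN[B5] = OUT[B4] = {f-f}

Answer: {f-f}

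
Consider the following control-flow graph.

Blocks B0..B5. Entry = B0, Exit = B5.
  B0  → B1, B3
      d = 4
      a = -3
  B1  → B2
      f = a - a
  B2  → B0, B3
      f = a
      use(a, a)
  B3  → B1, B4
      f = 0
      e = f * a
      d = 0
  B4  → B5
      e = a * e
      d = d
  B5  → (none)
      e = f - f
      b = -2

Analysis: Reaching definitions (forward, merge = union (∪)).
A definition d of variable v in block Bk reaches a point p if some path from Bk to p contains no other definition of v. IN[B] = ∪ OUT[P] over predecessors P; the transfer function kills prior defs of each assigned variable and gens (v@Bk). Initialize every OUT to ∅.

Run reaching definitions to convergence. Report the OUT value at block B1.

Answer: {a@B0, d@B0, d@B3, e@B3, f@B1}

Working:
Per-block solution:
  B0:  IN={a@B0, d@B0, d@B3, e@B3, f@B2}  OUT={a@B0, d@B0, e@B3, f@B2}
  B1:  IN={a@B0, d@B0, d@B3, e@B3, f@B2, f@B3}  OUT={a@B0, d@B0, d@B3, e@B3, f@B1}
  B2:  IN={a@B0, d@B0, d@B3, e@B3, f@B1}  OUT={a@B0, d@B0, d@B3, e@B3, f@B2}
  B3:  IN={a@B0, d@B0, d@B3, e@B3, f@B2}  OUT={a@B0, d@B3, e@B3, f@B3}
  B4:  IN={a@B0, d@B3, e@B3, f@B3}  OUT={a@B0, d@B4, e@B4, f@B3}
  B5:  IN={a@B0, d@B4, e@B4, f@B3}  OUT={a@B0, b@B5, d@B4, e@B5, f@B3}

Merge at B1: IN[B1] = OUT[B0] ⊔ OUT[B3] = {a@B0, d@B0, d@B3, e@B3, f@B2, f@B3}
Applying B1's transfer function to that IN value gives OUT[B1] (row B1 above).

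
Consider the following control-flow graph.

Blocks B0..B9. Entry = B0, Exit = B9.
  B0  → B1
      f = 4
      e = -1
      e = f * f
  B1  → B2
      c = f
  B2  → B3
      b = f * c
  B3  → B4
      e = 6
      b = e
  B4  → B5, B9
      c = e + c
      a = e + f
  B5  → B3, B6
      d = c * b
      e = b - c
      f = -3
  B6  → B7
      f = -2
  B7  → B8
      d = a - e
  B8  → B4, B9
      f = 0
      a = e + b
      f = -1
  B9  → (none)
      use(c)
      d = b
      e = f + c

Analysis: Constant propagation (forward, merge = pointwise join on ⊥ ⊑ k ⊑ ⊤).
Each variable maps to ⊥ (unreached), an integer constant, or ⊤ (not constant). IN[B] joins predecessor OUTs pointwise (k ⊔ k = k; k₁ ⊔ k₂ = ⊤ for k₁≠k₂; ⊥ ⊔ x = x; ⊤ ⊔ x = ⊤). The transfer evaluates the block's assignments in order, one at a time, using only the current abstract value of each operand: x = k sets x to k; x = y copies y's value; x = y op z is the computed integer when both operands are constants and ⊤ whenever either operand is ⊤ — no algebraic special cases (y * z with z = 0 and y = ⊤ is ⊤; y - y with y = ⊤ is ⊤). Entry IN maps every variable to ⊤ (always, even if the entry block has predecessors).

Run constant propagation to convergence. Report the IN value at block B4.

Answer: {a: ⊤, b: 6, c: ⊤, d: ⊤, e: ⊤, f: ⊤}

Derivation:
Per-block solution:
  B0:   IN=(all ⊤)   OUT={e:16, f:4; rest ⊤}
  B1:   IN={e:16, f:4; rest ⊤}   OUT={c:4, e:16, f:4; rest ⊤}
  B2:   IN={c:4, e:16, f:4; rest ⊤}   OUT={b:16, c:4, e:16, f:4; rest ⊤}
  B3:   IN=(all ⊤)   OUT={b:6, e:6; rest ⊤}
  B4:   IN={b:6; rest ⊤}   OUT={b:6; rest ⊤}
  B5:   IN={b:6; rest ⊤}   OUT={b:6, f:-3; rest ⊤}
  B6:   IN={b:6, f:-3; rest ⊤}   OUT={b:6, f:-2; rest ⊤}
  B7:   IN={b:6, f:-2; rest ⊤}   OUT={b:6, f:-2; rest ⊤}
  B8:   IN={b:6, f:-2; rest ⊤}   OUT={b:6, f:-1; rest ⊤}
  B9:   IN={b:6; rest ⊤}   OUT={b:6, d:6; rest ⊤}

Merge at B4: IN[B4] = OUT[B3] ⊔ OUT[B8] = {a: ⊤, b: 6, c: ⊤, d: ⊤, e: ⊤, f: ⊤}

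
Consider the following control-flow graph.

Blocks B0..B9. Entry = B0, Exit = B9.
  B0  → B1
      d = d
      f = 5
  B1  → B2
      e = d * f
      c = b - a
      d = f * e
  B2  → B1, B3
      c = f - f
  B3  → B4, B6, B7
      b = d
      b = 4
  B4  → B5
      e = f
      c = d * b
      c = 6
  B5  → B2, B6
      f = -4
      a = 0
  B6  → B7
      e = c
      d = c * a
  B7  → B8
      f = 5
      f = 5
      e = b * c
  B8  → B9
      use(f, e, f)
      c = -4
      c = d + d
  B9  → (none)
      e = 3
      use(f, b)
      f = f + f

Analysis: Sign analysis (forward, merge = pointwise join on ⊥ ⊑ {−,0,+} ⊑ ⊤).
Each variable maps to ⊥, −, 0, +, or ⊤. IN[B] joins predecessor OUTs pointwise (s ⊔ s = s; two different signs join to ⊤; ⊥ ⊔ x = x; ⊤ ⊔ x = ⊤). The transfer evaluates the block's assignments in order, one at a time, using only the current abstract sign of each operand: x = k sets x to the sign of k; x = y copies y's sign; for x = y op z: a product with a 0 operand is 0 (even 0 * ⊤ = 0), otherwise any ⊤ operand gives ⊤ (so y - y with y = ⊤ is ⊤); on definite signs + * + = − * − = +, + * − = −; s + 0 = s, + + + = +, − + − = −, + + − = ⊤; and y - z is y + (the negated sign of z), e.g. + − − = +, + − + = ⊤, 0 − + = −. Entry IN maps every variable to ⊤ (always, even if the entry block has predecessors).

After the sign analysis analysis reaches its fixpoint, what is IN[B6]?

Fixpoint table:
  B0: | IN=(all ⊤) | OUT={f:+; rest ⊤}
  B1: | IN=(all ⊤) | OUT=(all ⊤)
  B2: | IN=(all ⊤) | OUT=(all ⊤)
  B3: | IN=(all ⊤) | OUT={b:+; rest ⊤}
  B4: | IN={b:+; rest ⊤} | OUT={b:+, c:+; rest ⊤}
  B5: | IN={b:+, c:+; rest ⊤} | OUT={a:0, b:+, c:+, f:-; rest ⊤}
  B6: | IN={b:+; rest ⊤} | OUT={b:+; rest ⊤}
  B7: | IN={b:+; rest ⊤} | OUT={b:+, f:+; rest ⊤}
  B8: | IN={b:+, f:+; rest ⊤} | OUT={b:+, f:+; rest ⊤}
  B9: | IN={b:+, f:+; rest ⊤} | OUT={b:+, e:+, f:+; rest ⊤}

Merge at B6: IN[B6] = OUT[B3] ⊔ OUT[B5] = {a: ⊤, b: +, c: ⊤, d: ⊤, e: ⊤, f: ⊤}

Answer: {a: ⊤, b: +, c: ⊤, d: ⊤, e: ⊤, f: ⊤}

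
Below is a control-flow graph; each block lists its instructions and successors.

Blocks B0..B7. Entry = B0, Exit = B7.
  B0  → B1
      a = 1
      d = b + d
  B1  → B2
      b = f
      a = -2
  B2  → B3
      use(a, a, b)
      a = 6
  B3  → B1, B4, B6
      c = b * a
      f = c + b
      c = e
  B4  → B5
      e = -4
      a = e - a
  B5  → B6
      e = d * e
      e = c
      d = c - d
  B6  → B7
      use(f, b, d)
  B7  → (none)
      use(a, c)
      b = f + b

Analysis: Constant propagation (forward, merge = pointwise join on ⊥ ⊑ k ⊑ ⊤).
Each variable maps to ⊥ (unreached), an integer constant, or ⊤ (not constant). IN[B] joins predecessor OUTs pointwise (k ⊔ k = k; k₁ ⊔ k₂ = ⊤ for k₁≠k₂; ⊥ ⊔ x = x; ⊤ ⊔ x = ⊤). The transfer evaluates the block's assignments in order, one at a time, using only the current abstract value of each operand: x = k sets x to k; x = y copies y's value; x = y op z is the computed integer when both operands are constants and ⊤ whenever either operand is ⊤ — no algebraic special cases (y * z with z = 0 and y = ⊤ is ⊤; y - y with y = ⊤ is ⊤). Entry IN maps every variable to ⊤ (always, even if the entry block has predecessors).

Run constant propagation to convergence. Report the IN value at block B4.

Answer: {a: 6, b: ⊤, c: ⊤, d: ⊤, e: ⊤, f: ⊤}

Working:
Converged values:
  B0:   IN=(all ⊤)   OUT={a:1; rest ⊤}
  B1:   IN=(all ⊤)   OUT={a:-2; rest ⊤}
  B2:   IN={a:-2; rest ⊤}   OUT={a:6; rest ⊤}
  B3:   IN={a:6; rest ⊤}   OUT={a:6; rest ⊤}
  B4:   IN={a:6; rest ⊤}   OUT={a:-10, e:-4; rest ⊤}
  B5:   IN={a:-10, e:-4; rest ⊤}   OUT={a:-10; rest ⊤}
  B6:   IN=(all ⊤)   OUT=(all ⊤)
  B7:   IN=(all ⊤)   OUT=(all ⊤)

Merge at B4: IN[B4] = OUT[B3] = {a: 6, b: ⊤, c: ⊤, d: ⊤, e: ⊤, f: ⊤}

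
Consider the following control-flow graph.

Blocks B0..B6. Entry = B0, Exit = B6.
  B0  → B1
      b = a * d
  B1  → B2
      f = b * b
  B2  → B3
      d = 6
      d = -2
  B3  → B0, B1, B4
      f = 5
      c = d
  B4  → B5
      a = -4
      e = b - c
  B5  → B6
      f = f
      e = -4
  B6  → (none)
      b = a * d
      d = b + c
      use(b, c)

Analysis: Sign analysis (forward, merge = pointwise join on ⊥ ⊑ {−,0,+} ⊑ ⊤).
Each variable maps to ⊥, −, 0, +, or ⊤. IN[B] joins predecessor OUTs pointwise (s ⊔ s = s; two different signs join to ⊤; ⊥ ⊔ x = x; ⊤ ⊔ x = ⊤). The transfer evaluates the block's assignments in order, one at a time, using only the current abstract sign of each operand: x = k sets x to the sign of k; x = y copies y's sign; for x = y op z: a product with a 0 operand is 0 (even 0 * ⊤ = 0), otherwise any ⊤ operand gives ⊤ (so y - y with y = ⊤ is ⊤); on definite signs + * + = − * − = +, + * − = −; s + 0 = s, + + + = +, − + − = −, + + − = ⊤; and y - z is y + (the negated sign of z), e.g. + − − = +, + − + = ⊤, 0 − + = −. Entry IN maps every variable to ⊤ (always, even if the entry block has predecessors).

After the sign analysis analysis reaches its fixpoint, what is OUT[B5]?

Answer: {a: -, b: ⊤, c: -, d: -, e: -, f: +}

Trace:
Fixpoint table:
  B0:  IN=(all ⊤)  OUT=(all ⊤)
  B1:  IN=(all ⊤)  OUT=(all ⊤)
  B2:  IN=(all ⊤)  OUT={d:-; rest ⊤}
  B3:  IN={d:-; rest ⊤}  OUT={c:-, d:-, f:+; rest ⊤}
  B4:  IN={c:-, d:-, f:+; rest ⊤}  OUT={a:-, c:-, d:-, f:+; rest ⊤}
  B5:  IN={a:-, c:-, d:-, f:+; rest ⊤}  OUT={a:-, c:-, d:-, e:-, f:+; rest ⊤}
  B6:  IN={a:-, c:-, d:-, e:-, f:+; rest ⊤}  OUT={a:-, b:+, c:-, e:-, f:+; rest ⊤}

Merge at B5: IN[B5] = OUT[B4] = {a: -, b: ⊤, c: -, d: -, e: ⊤, f: +}
Applying B5's transfer function to that IN value gives OUT[B5] (row B5 above).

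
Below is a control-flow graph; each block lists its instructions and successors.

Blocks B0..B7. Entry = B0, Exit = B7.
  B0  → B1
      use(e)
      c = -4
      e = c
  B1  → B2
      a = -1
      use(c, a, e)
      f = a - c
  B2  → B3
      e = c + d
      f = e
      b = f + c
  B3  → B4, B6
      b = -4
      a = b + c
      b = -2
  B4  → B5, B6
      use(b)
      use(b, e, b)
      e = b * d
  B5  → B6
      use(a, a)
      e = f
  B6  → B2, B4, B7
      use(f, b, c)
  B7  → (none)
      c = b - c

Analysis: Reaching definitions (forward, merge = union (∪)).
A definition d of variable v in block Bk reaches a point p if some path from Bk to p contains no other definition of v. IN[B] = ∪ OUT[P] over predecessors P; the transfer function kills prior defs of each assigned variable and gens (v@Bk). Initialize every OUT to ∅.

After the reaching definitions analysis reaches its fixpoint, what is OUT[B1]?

Answer: {a@B1, c@B0, e@B0, f@B1}

Trace:
Per-block solution:
  B0: | IN={} | OUT={c@B0, e@B0}
  B1: | IN={c@B0, e@B0} | OUT={a@B1, c@B0, e@B0, f@B1}
  B2: | IN={a@B1, a@B3, b@B3, c@B0, e@B0, e@B2, e@B4, e@B5, f@B1, f@B2} | OUT={a@B1, a@B3, b@B2, c@B0, e@B2, f@B2}
  B3: | IN={a@B1, a@B3, b@B2, c@B0, e@B2, f@B2} | OUT={a@B3, b@B3, c@B0, e@B2, f@B2}
  B4: | IN={a@B3, b@B3, c@B0, e@B2, e@B4, e@B5, f@B2} | OUT={a@B3, b@B3, c@B0, e@B4, f@B2}
  B5: | IN={a@B3, b@B3, c@B0, e@B4, f@B2} | OUT={a@B3, b@B3, c@B0, e@B5, f@B2}
  B6: | IN={a@B3, b@B3, c@B0, e@B2, e@B4, e@B5, f@B2} | OUT={a@B3, b@B3, c@B0, e@B2, e@B4, e@B5, f@B2}
  B7: | IN={a@B3, b@B3, c@B0, e@B2, e@B4, e@B5, f@B2} | OUT={a@B3, b@B3, c@B7, e@B2, e@B4, e@B5, f@B2}

Merge at B1: IN[B1] = OUT[B0] = {c@B0, e@B0}
Applying B1's transfer function to that IN value gives OUT[B1] (row B1 above).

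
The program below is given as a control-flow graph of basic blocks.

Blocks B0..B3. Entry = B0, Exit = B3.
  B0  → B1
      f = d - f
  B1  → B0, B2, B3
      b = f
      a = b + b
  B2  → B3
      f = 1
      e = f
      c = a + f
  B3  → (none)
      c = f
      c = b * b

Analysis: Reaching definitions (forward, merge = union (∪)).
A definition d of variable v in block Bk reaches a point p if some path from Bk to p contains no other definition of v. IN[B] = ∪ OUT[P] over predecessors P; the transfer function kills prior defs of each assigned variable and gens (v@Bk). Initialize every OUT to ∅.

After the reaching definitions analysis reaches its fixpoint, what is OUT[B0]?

Converged values:
  B0:  IN={a@B1, b@B1, f@B0}  OUT={a@B1, b@B1, f@B0}
  B1:  IN={a@B1, b@B1, f@B0}  OUT={a@B1, b@B1, f@B0}
  B2:  IN={a@B1, b@B1, f@B0}  OUT={a@B1, b@B1, c@B2, e@B2, f@B2}
  B3:  IN={a@B1, b@B1, c@B2, e@B2, f@B0, f@B2}  OUT={a@B1, b@B1, c@B3, e@B2, f@B0, f@B2}

Merge at B0 (entry node, so the boundary value {} is joined with the incoming edge(s)): IN[B0] = {} ⊔ OUT[B1] = {a@B1, b@B1, f@B0}
Applying B0's transfer function to that IN value gives OUT[B0] (row B0 above).

Answer: {a@B1, b@B1, f@B0}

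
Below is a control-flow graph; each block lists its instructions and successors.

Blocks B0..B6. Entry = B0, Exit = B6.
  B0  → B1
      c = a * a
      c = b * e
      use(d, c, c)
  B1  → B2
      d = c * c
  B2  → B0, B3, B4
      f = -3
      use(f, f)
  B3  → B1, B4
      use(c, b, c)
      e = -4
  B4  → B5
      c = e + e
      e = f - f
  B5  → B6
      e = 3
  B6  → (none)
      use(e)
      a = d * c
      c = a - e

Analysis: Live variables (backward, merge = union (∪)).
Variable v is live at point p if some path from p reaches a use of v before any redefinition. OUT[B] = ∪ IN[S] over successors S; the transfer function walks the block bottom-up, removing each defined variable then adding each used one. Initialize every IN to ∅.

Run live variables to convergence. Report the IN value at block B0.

Answer: {a, b, d, e}

Derivation:
Converged values:
  B0:  IN={a, b, d, e}  OUT={a, b, c, e}
  B1:  IN={a, b, c, e}  OUT={a, b, c, d, e}
  B2:  IN={a, b, c, d, e}  OUT={a, b, c, d, e, f}
  B3:  IN={a, b, c, d, f}  OUT={a, b, c, d, e, f}
  B4:  IN={d, e, f}  OUT={c, d}
  B5:  IN={c, d}  OUT={c, d, e}
  B6:  IN={c, d, e}  OUT={}

Merge at B0: OUT[B0] = IN[B1] = {a, b, c, e}
Applying B0's transfer function to that OUT value gives IN[B0] (row B0 above).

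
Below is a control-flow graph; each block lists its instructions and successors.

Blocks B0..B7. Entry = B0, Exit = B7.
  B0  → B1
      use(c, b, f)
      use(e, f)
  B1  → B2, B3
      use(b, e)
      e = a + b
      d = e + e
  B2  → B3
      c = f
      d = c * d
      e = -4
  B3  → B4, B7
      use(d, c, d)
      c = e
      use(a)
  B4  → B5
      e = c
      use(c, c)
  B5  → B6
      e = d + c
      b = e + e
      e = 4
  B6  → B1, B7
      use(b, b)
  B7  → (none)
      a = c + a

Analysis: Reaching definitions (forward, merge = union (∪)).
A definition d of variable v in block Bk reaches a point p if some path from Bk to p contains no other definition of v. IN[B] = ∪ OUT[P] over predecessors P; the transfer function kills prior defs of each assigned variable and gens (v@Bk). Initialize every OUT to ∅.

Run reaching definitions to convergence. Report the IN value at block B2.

Fixpoint table:
  B0:  IN={}  OUT={}
  B1:  IN={b@B5, c@B3, d@B1, d@B2, e@B5}  OUT={b@B5, c@B3, d@B1, e@B1}
  B2:  IN={b@B5, c@B3, d@B1, e@B1}  OUT={b@B5, c@B2, d@B2, e@B2}
  B3:  IN={b@B5, c@B2, c@B3, d@B1, d@B2, e@B1, e@B2}  OUT={b@B5, c@B3, d@B1, d@B2, e@B1, e@B2}
  B4:  IN={b@B5, c@B3, d@B1, d@B2, e@B1, e@B2}  OUT={b@B5, c@B3, d@B1, d@B2, e@B4}
  B5:  IN={b@B5, c@B3, d@B1, d@B2, e@B4}  OUT={b@B5, c@B3, d@B1, d@B2, e@B5}
  B6:  IN={b@B5, c@B3, d@B1, d@B2, e@B5}  OUT={b@B5, c@B3, d@B1, d@B2, e@B5}
  B7:  IN={b@B5, c@B3, d@B1, d@B2, e@B1, e@B2, e@B5}  OUT={a@B7, b@B5, c@B3, d@B1, d@B2, e@B1, e@B2, e@B5}

Merge at B2: IN[B2] = OUT[B1] = {b@B5, c@B3, d@B1, e@B1}

Answer: {b@B5, c@B3, d@B1, e@B1}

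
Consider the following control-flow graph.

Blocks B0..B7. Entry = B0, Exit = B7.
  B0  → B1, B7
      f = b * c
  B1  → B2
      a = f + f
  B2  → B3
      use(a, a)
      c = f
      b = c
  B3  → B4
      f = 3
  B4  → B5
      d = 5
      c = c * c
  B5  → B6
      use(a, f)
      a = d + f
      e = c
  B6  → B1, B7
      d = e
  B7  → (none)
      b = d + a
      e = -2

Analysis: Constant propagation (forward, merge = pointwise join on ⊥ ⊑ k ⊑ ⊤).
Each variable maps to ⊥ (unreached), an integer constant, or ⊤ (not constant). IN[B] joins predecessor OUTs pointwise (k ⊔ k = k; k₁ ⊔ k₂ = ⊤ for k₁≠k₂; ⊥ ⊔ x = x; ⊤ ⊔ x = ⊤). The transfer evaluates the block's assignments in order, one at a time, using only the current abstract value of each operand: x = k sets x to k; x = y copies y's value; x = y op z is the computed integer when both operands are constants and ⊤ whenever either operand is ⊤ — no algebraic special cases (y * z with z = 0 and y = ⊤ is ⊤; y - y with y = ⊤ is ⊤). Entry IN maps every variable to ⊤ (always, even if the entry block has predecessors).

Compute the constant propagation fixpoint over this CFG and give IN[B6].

Answer: {a: 8, b: ⊤, c: ⊤, d: 5, e: ⊤, f: 3}

Trace:
Fixpoint table:
  B0: | IN=(all ⊤) | OUT=(all ⊤)
  B1: | IN=(all ⊤) | OUT=(all ⊤)
  B2: | IN=(all ⊤) | OUT=(all ⊤)
  B3: | IN=(all ⊤) | OUT={f:3; rest ⊤}
  B4: | IN={f:3; rest ⊤} | OUT={d:5, f:3; rest ⊤}
  B5: | IN={d:5, f:3; rest ⊤} | OUT={a:8, d:5, f:3; rest ⊤}
  B6: | IN={a:8, d:5, f:3; rest ⊤} | OUT={a:8, f:3; rest ⊤}
  B7: | IN=(all ⊤) | OUT={e:-2; rest ⊤}

Merge at B6: IN[B6] = OUT[B5] = {a: 8, b: ⊤, c: ⊤, d: 5, e: ⊤, f: 3}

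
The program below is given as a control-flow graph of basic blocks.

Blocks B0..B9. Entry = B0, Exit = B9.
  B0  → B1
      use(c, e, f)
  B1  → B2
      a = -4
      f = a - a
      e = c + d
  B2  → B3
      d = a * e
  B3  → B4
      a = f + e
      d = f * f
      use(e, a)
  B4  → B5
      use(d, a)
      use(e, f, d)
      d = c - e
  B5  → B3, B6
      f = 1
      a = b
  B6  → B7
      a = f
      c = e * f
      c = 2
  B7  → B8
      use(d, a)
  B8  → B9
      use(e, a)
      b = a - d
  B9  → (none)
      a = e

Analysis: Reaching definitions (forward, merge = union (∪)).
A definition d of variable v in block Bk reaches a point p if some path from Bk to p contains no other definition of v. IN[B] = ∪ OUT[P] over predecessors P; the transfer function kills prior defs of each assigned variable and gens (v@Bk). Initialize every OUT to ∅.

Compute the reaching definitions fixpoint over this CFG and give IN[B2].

Answer: {a@B1, e@B1, f@B1}

Derivation:
Converged values:
  B0:  IN={}  OUT={}
  B1:  IN={}  OUT={a@B1, e@B1, f@B1}
  B2:  IN={a@B1, e@B1, f@B1}  OUT={a@B1, d@B2, e@B1, f@B1}
  B3:  IN={a@B1, a@B5, d@B2, d@B4, e@B1, f@B1, f@B5}  OUT={a@B3, d@B3, e@B1, f@B1, f@B5}
  B4:  IN={a@B3, d@B3, e@B1, f@B1, f@B5}  OUT={a@B3, d@B4, e@B1, f@B1, f@B5}
  B5:  IN={a@B3, d@B4, e@B1, f@B1, f@B5}  OUT={a@B5, d@B4, e@B1, f@B5}
  B6:  IN={a@B5, d@B4, e@B1, f@B5}  OUT={a@B6, c@B6, d@B4, e@B1, f@B5}
  B7:  IN={a@B6, c@B6, d@B4, e@B1, f@B5}  OUT={a@B6, c@B6, d@B4, e@B1, f@B5}
  B8:  IN={a@B6, c@B6, d@B4, e@B1, f@B5}  OUT={a@B6, b@B8, c@B6, d@B4, e@B1, f@B5}
  B9:  IN={a@B6, b@B8, c@B6, d@B4, e@B1, f@B5}  OUT={a@B9, b@B8, c@B6, d@B4, e@B1, f@B5}

Merge at B2: IN[B2] = OUT[B1] = {a@B1, e@B1, f@B1}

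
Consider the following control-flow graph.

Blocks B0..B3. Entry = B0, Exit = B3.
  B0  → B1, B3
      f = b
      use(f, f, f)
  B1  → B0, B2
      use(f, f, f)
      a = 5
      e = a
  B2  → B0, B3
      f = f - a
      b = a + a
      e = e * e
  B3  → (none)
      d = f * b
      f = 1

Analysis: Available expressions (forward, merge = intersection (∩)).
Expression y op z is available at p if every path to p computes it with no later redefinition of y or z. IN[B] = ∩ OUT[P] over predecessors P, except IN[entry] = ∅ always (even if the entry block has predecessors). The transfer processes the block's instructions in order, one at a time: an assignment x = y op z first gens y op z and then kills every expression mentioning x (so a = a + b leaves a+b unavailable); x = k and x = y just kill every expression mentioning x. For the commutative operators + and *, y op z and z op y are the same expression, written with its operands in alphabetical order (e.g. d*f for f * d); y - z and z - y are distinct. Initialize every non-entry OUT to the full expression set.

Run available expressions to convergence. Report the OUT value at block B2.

Fixpoint table:
  B0: | IN={} | OUT={}
  B1: | IN={} | OUT={}
  B2: | IN={} | OUT={a+a}
  B3: | IN={} | OUT={}

Merge at B2: IN[B2] = OUT[B1] = {}
Applying B2's transfer function to that IN value gives OUT[B2] (row B2 above).

Answer: {a+a}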